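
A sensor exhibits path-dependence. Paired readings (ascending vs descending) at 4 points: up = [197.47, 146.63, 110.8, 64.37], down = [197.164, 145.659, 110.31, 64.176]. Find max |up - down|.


|197.47 - 197.164| = 0.3060
|146.63 - 145.659| = 0.9710
|110.8 - 110.31| = 0.4900
|64.37 - 64.176| = 0.1940
hysteresis = max(diffs) = 0.9710

0.9710


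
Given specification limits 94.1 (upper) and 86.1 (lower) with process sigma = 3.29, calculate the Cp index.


Cp = (USL - LSL) / (6 * sigma)
= (94.1 - 86.1) / (6 * 3.29)
= 8.0000 / 19.7400
= 0.4053

0.4053


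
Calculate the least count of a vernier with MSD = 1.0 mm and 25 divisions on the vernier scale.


LC = MSD / n_div
= 1.0 / 25
= 0.0400

0.0400


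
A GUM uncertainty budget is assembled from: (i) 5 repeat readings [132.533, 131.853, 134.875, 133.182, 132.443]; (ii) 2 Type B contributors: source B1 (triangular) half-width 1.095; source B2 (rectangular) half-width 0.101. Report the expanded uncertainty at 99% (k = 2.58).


mean = (132.533 + 131.853 + 134.875 + 133.182 + 132.443) / 5 = 132.9772
s = sqrt(sum((x - mean)^2)/(n-1)) = 1.1608291
u_A = s / sqrt(n) = 1.1608291 / sqrt(5) = 0.51913856
u_B1 = 1.095 / sqrt(6) = 0.44703188
u_B2 = 0.101 / sqrt(3) = 0.058312377
uc = sqrt(0.51913856^2 + 0.44703188^2 + 0.058312377^2) = 0.68756285
U = k * uc = 2.58 * 0.68756285
U = 1.7739

1.7739


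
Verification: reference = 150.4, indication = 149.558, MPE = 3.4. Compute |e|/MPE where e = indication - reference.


e = indication - reference = 149.558 - 150.4 = -0.8420
|e| = 0.8420
ratio = |e| / MPE = 0.8420 / 3.4
ratio = 0.2476

0.2476


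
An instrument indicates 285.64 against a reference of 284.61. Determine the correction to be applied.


Correction = standard - reading
= 284.61 - 285.64
= -1.0300

-1.0300


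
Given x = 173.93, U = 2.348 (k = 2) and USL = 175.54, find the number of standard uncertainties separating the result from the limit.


u = U / k = 2.348 / 2 = 1.174
margin = |USL - x| = |175.54 - 173.93| = 1.61
z = margin / u = 1.61 / 1.174
z = 1.3714

1.3714


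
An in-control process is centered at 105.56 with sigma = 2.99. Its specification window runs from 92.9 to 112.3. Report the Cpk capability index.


Cpu = (USL - mean) / (3*sigma) = (112.3 - 105.56) / (3*2.99) = 0.7514
Cpl = (mean - LSL) / (3*sigma) = (105.56 - 92.9) / (3*2.99) = 1.4114
Cpk = min(Cpu, Cpl) = 0.7514

0.7514


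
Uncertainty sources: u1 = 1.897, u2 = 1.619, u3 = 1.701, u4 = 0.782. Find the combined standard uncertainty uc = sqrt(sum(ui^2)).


uc = sqrt(1.897^2 + 1.619^2 + 1.701^2 + 0.782^2)
uc = sqrt(9.724695)
uc = 3.1184

3.1184


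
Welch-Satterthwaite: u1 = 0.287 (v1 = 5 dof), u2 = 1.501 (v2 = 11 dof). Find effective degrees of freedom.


uc = sqrt(u1^2 + u2^2) = sqrt(0.287^2 + 1.501^2) = 1.5281917
v_eff = uc^4 / (u1^4/v1 + u2^4/v2)
= 1.5281917^4 / (0.287^4/5 + 1.501^4/11)
= 5.4539524 / 0.4628127
v_eff = 11.7844

11.7844


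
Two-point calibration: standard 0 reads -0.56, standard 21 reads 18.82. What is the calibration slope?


slope = (y2 - y1) / (x2 - x1)
= (18.82 - -0.56) / (21 - 0)
= 19.3800 / 21
= 0.9229

0.9229


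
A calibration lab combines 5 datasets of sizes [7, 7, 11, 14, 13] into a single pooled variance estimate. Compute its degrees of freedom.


nu = sum_i (n_i - 1)
nu = ((7 - 1) + (7 - 1) + (11 - 1) + (14 - 1) + (13 - 1))
nu = 6 + 6 + 10 + 13 + 12
nu = 47

47


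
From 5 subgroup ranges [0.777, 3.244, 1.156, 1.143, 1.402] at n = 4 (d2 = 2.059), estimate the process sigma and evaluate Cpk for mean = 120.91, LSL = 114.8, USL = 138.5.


R_bar = (0.777 + 3.244 + 1.156 + 1.143 + 1.402) / 5 = 1.5444
sigma = R_bar / d2 = 1.5444 / 2.059 = 0.75007285
Cp = (USL - LSL)/(6*sigma) = (138.5 - 114.8)/(6*0.75007285) = 5.2662
Cpu = (138.5 - 120.91)/(3*0.75007285) = 7.8170
Cpl = (120.91 - 114.8)/(3*0.75007285) = 2.7153
Cpk = min(Cpu, Cpl) = 2.7153

2.7153


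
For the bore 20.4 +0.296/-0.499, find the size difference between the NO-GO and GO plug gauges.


GO = nominal - lower_tol (smallest hole = maximum material condition)
GO = 20.4 - 0.499 = 19.901
NO-GO = nominal + upper_tol (largest hole = least material condition)
NO-GO = 20.4 + 0.296 = 20.696
spread = NO-GO - GO = 20.696 - 19.901 = 0.7950

0.7950


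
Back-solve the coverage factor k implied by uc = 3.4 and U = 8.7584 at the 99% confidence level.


k = U / uc
k = 8.7584 / 3.4
k = 2.576

2.576


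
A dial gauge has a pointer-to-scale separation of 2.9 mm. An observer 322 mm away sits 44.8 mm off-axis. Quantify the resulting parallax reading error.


error = h * offset / d
= 2.9 * 44.8 / 322
= 0.4035

0.4035


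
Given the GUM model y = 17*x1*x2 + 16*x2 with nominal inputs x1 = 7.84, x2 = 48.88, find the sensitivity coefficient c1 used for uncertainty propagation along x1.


y = 17*x1*x2 + 16*x2
dy/dx1 = 17*x2
Evaluate at x2 = 48.88: c1 = 17 * 48.88
c1 = 830.9600

830.9600


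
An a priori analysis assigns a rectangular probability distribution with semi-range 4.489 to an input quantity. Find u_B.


u_B = half_width / sqrt(3)
u_B = 4.489 / 1.7320508
u_B = 2.5917

2.5917


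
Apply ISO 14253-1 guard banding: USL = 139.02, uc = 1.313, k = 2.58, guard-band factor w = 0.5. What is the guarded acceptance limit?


U = k * uc = 2.58 * 1.313 = 3.38754
guard band g = w * U = 0.5 * 3.38754 = 1.69377
AL = USL - g = 139.02 - 1.69377
AL = 137.3262

137.3262


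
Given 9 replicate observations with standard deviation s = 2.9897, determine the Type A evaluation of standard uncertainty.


u_A = s / sqrt(n)
u_A = 2.9897 / sqrt(9)
u_A = 2.9897 / 3
u_A = 0.9966

0.9966


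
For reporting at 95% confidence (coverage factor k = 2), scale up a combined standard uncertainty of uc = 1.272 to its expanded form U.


U = k * uc
U = 2 * 1.272
U = 2.5440

2.5440


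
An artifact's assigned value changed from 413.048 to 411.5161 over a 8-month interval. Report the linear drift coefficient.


rate = (v2 - v1) / months
= (411.5161 - 413.048) / 8
= -1.5319 / 8
= -0.1915

-0.1915


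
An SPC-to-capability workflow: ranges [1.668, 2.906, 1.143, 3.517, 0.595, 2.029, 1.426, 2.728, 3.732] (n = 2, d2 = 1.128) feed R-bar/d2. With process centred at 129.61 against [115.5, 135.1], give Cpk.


R_bar = (1.668 + 2.906 + 1.143 + 3.517 + 0.595 + 2.029 + 1.426 + 2.728 + 3.732) / 9 = 2.1937778
sigma = R_bar / d2 = 2.1937778 / 1.128 = 1.9448385
Cp = (USL - LSL)/(6*sigma) = (135.1 - 115.5)/(6*1.9448385) = 1.6797
Cpu = (135.1 - 129.61)/(3*1.9448385) = 0.9410
Cpl = (129.61 - 115.5)/(3*1.9448385) = 2.4184
Cpk = min(Cpu, Cpl) = 0.9410

0.9410


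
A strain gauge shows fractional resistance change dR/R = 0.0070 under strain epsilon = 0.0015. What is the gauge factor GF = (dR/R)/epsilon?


GF = (dR/R) / epsilon
= 0.0070 / 0.0015
= 4.6667

4.6667


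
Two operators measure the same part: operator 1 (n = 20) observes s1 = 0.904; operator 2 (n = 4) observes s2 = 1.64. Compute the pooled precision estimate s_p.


s_p = sqrt(((n1-1)*s1^2 + (n2-1)*s2^2) / (n1+n2-2))
numerator = (20-1)*0.904^2 + (4-1)*1.64^2 = 15.527104 + 8.0688 = 23.595904
denominator = 20 + 4 - 2 = 22
s_p^2 = 23.595904 / 22 = 1.0725411
s_p = sqrt(1.0725411) = 1.0356

1.0356


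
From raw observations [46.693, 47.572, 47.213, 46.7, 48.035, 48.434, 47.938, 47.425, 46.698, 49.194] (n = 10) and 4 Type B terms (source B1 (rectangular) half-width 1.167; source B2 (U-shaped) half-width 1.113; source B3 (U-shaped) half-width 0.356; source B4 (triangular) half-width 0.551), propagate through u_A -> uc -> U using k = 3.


mean = (46.693 + 47.572 + 47.213 + 46.7 + 48.035 + 48.434 + 47.938 + 47.425 + 46.698 + 49.194) / 10 = 47.5902
s = sqrt(sum((x - mean)^2)/(n-1)) = 0.82773665
u_A = s / sqrt(n) = 0.82773665 / sqrt(10) = 0.26175331
u_B1 = 1.167 / sqrt(3) = 0.67376776
u_B2 = 1.113 / sqrt(2) = 0.78700985
u_B3 = 0.356 / sqrt(2) = 0.25173001
u_B4 = 0.551 / sqrt(6) = 0.22494481
uc = sqrt(0.26175331^2 + 0.67376776^2 + 0.78700985^2 + 0.25173001^2 + 0.22494481^2) = 1.1206384
U = k * uc = 3 * 1.1206384
U = 3.3619

3.3619


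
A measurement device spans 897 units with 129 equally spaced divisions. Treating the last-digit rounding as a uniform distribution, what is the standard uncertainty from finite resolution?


resolution = range / divisions
resolution = 897 / 129 = 6.9534884
u_res = resolution / (2*sqrt(3))
u_res = 6.9534884 / 3.4641016
u_res = 2.0073

2.0073


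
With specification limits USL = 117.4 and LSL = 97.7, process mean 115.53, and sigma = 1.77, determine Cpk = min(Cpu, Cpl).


Cpu = (USL - mean) / (3*sigma) = (117.4 - 115.53) / (3*1.77) = 0.3522
Cpl = (mean - LSL) / (3*sigma) = (115.53 - 97.7) / (3*1.77) = 3.3578
Cpk = min(Cpu, Cpl) = 0.3522

0.3522


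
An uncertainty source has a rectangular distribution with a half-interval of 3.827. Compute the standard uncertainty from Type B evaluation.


u_B = half_width / sqrt(3)
u_B = 3.827 / 1.7320508
u_B = 2.2095

2.2095


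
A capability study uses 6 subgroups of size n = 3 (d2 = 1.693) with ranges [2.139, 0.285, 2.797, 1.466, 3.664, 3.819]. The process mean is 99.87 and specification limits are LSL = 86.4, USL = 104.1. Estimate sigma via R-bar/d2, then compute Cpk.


R_bar = (2.139 + 0.285 + 2.797 + 1.466 + 3.664 + 3.819) / 6 = 2.3616667
sigma = R_bar / d2 = 2.3616667 / 1.693 = 1.3949597
Cp = (USL - LSL)/(6*sigma) = (104.1 - 86.4)/(6*1.3949597) = 2.1148
Cpu = (104.1 - 99.87)/(3*1.3949597) = 1.0108
Cpl = (99.87 - 86.4)/(3*1.3949597) = 3.2187
Cpk = min(Cpu, Cpl) = 1.0108

1.0108


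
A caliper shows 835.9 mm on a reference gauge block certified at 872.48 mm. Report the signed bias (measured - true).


Systematic error = measured - true
= 835.9 - 872.48
= -36.5800

-36.5800


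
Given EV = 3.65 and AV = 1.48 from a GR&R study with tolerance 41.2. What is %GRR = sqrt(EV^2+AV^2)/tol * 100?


GRR = sqrt(EV^2 + AV^2) = sqrt(3.65^2 + 1.48^2) = 3.9386419
%GRR = GRR / tol * 100 = 3.9386419 / 41.2 * 100
%GRR = 9.5598

9.5598


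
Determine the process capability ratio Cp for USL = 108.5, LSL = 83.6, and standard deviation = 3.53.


Cp = (USL - LSL) / (6 * sigma)
= (108.5 - 83.6) / (6 * 3.53)
= 24.9000 / 21.1800
= 1.1756

1.1756


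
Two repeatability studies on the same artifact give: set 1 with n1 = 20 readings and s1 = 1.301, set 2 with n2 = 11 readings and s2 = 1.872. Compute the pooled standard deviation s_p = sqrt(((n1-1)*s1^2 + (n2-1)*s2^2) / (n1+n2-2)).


s_p = sqrt(((n1-1)*s1^2 + (n2-1)*s2^2) / (n1+n2-2))
numerator = (20-1)*1.301^2 + (11-1)*1.872^2 = 32.159419 + 35.04384 = 67.203259
denominator = 20 + 11 - 2 = 29
s_p^2 = 67.203259 / 29 = 2.3173538
s_p = sqrt(2.3173538) = 1.5223

1.5223


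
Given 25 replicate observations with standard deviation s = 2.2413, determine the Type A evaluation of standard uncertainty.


u_A = s / sqrt(n)
u_A = 2.2413 / sqrt(25)
u_A = 2.2413 / 5
u_A = 0.4483

0.4483


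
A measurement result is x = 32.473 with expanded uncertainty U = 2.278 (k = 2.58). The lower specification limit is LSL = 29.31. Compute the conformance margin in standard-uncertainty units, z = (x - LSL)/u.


u = U / k = 2.278 / 2.58 = 0.88294574
margin = |LSL - x| = |29.31 - 32.473| = 3.163
z = margin / u = 3.163 / 0.88294574
z = 3.5823

3.5823


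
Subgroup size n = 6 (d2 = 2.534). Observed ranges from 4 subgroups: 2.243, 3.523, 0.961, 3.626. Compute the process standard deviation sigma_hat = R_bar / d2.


R_bar = (2.243 + 3.523 + 0.961 + 3.626) / 4
R_bar = 10.353 / 4 = 2.58825
sigma_hat = R_bar / d2 = 2.58825 / 2.534 = 1.0214

1.0214


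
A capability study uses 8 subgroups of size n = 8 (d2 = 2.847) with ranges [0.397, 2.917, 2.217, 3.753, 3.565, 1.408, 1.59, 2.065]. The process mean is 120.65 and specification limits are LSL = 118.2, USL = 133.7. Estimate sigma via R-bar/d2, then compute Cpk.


R_bar = (0.397 + 2.917 + 2.217 + 3.753 + 3.565 + 1.408 + 1.59 + 2.065) / 8 = 2.239
sigma = R_bar / d2 = 2.239 / 2.847 = 0.78644187
Cp = (USL - LSL)/(6*sigma) = (133.7 - 118.2)/(6*0.78644187) = 3.2848
Cpu = (133.7 - 120.65)/(3*0.78644187) = 5.5312
Cpl = (120.65 - 118.2)/(3*0.78644187) = 1.0384
Cpk = min(Cpu, Cpl) = 1.0384

1.0384


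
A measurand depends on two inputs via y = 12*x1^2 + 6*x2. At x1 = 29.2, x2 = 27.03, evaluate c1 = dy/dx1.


y = 12*x1^2 + 6*x2
dy/dx1 = 2*12*x1
Evaluate at x1 = 29.2: c1 = 24 * 29.2
c1 = 700.8000

700.8000


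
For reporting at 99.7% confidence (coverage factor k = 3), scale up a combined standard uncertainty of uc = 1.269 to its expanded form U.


U = k * uc
U = 3 * 1.269
U = 3.8070

3.8070


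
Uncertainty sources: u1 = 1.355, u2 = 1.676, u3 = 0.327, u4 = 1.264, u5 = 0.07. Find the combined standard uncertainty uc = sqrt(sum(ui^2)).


uc = sqrt(1.355^2 + 1.676^2 + 0.327^2 + 1.264^2 + 0.07^2)
uc = sqrt(6.354526)
uc = 2.5208

2.5208


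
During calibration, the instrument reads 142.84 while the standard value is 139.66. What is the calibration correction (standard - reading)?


Correction = standard - reading
= 139.66 - 142.84
= -3.1800

-3.1800


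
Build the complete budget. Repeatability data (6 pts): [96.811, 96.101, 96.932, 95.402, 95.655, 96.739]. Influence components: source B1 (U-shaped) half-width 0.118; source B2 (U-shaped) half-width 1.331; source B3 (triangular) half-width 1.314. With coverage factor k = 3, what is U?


mean = (96.811 + 96.101 + 96.932 + 95.402 + 95.655 + 96.739) / 6 = 96.27333333
s = sqrt(sum((x - mean)^2)/(n-1)) = 0.6497737
u_A = s / sqrt(n) = 0.6497737 / sqrt(6) = 0.265269
u_B1 = 0.118 / sqrt(2) = 0.0834386
u_B2 = 1.331 / sqrt(2) = 0.94115913
u_B3 = 1.314 / sqrt(6) = 0.53643825
uc = sqrt(0.265269^2 + 0.0834386^2 + 0.94115913^2 + 0.53643825^2) = 1.1184257
U = k * uc = 3 * 1.1184257
U = 3.3553

3.3553


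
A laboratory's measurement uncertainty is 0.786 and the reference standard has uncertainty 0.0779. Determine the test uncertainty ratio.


TUR = u_lab / u_ref
= 0.786 / 0.0779
= 10.0899

10.0899


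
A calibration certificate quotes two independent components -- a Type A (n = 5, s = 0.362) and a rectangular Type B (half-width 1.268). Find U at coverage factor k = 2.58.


u_A = s / sqrt(n) = 0.362 / sqrt(5) = 0.16189132
u_B = half_width / sqrt(3) = 1.268 / sqrt(3) = 0.73208014
uc = sqrt(u_A^2 + u_B^2) = sqrt(0.16189132^2 + 0.73208014^2) = 0.74976672
U = k * uc = 2.58 * 0.74976672
U = 1.9344

1.9344


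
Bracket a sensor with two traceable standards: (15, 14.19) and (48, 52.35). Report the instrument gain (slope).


slope = (y2 - y1) / (x2 - x1)
= (52.35 - 14.19) / (48 - 15)
= 38.1600 / 33
= 1.1564

1.1564


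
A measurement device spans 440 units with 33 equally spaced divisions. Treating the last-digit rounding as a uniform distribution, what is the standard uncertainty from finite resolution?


resolution = range / divisions
resolution = 440 / 33 = 13.333333
u_res = resolution / (2*sqrt(3))
u_res = 13.333333 / 3.4641016
u_res = 3.8490

3.8490


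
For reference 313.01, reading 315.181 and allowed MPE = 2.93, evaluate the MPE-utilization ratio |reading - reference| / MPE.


e = indication - reference = 315.181 - 313.01 = 2.1710
|e| = 2.1710
ratio = |e| / MPE = 2.1710 / 2.93
ratio = 0.7410

0.7410


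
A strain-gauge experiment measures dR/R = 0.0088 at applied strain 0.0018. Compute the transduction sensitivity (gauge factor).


GF = (dR/R) / epsilon
= 0.0088 / 0.0018
= 4.8889

4.8889


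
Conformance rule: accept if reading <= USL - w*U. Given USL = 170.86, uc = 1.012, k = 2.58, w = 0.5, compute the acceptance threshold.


U = k * uc = 2.58 * 1.012 = 2.61096
guard band g = w * U = 0.5 * 2.61096 = 1.30548
AL = USL - g = 170.86 - 1.30548
AL = 169.5545

169.5545


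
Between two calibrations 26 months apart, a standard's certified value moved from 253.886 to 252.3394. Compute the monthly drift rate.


rate = (v2 - v1) / months
= (252.3394 - 253.886) / 26
= -1.5466 / 26
= -0.0595

-0.0595


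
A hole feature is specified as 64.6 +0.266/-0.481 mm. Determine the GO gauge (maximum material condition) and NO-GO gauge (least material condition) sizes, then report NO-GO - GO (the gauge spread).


GO = nominal - lower_tol (smallest hole = maximum material condition)
GO = 64.6 - 0.481 = 64.119
NO-GO = nominal + upper_tol (largest hole = least material condition)
NO-GO = 64.6 + 0.266 = 64.866
spread = NO-GO - GO = 64.866 - 64.119 = 0.7470

0.7470


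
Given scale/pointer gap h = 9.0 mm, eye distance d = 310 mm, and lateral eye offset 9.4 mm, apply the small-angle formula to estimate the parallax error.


error = h * offset / d
= 9.0 * 9.4 / 310
= 0.2729

0.2729


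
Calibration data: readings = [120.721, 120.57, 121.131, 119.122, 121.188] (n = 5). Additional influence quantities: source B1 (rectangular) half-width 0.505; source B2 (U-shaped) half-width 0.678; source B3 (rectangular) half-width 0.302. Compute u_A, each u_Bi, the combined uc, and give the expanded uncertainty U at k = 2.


mean = (120.721 + 120.57 + 121.131 + 119.122 + 121.188) / 5 = 120.5464
s = sqrt(sum((x - mean)^2)/(n-1)) = 0.83865446
u_A = s / sqrt(n) = 0.83865446 / sqrt(5) = 0.37505768
u_B1 = 0.505 / sqrt(3) = 0.29156189
u_B2 = 0.678 / sqrt(2) = 0.4794184
u_B3 = 0.302 / sqrt(3) = 0.17435978
uc = sqrt(0.37505768^2 + 0.29156189^2 + 0.4794184^2 + 0.17435978^2) = 0.69707958
U = k * uc = 2 * 0.69707958
U = 1.3942

1.3942


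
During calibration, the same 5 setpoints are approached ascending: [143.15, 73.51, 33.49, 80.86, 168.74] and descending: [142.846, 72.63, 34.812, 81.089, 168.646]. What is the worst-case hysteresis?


|143.15 - 142.846| = 0.3040
|73.51 - 72.63| = 0.8800
|33.49 - 34.812| = 1.3220
|80.86 - 81.089| = 0.2290
|168.74 - 168.646| = 0.0940
hysteresis = max(diffs) = 1.3220

1.3220


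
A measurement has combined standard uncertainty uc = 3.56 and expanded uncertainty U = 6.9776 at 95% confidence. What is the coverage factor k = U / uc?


k = U / uc
k = 6.9776 / 3.56
k = 1.96

1.96


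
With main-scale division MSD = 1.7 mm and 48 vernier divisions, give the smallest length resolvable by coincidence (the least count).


LC = MSD / n_div
= 1.7 / 48
= 0.0354

0.0354


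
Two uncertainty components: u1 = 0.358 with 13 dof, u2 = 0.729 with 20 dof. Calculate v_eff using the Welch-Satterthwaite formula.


uc = sqrt(u1^2 + u2^2) = sqrt(0.358^2 + 0.729^2) = 0.8121607
v_eff = uc^4 / (u1^4/v1 + u2^4/v2)
= 0.8121607^4 / (0.358^4/13 + 0.729^4/20)
= 0.43507876 / 0.015385016
v_eff = 28.2794

28.2794


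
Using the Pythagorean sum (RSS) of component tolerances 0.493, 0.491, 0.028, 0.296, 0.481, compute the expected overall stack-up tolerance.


RSS = sqrt(0.493^2 + 0.491^2 + 0.028^2 + 0.296^2 + 0.481^2)
= sqrt(0.803891)
= 0.8966

0.8966


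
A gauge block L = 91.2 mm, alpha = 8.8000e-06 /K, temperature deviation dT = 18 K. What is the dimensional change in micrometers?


dL = L * alpha * dT
= 91.2 * 8.8000e-06 * 18
= 0.0144461 mm
dL_um = 0.0144461 * 1000 = 14.4461 um

14.4461


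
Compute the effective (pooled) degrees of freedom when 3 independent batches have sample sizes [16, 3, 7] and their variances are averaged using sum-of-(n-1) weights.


nu = sum_i (n_i - 1)
nu = ((16 - 1) + (3 - 1) + (7 - 1))
nu = 15 + 2 + 6
nu = 23

23


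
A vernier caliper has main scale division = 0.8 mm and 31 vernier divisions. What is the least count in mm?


LC = MSD / n_div
= 0.8 / 31
= 0.0258

0.0258


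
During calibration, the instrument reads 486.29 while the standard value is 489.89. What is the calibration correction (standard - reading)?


Correction = standard - reading
= 489.89 - 486.29
= 3.6000

3.6000


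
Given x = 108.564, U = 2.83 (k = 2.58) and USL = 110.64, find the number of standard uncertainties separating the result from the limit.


u = U / k = 2.83 / 2.58 = 1.0968992
margin = |USL - x| = |110.64 - 108.564| = 2.076
z = margin / u = 2.076 / 1.0968992
z = 1.8926

1.8926


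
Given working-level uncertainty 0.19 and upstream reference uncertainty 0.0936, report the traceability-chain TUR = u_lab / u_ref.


TUR = u_lab / u_ref
= 0.19 / 0.0936
= 2.0299

2.0299


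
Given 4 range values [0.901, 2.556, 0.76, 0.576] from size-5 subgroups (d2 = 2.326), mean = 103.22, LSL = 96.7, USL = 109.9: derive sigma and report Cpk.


R_bar = (0.901 + 2.556 + 0.76 + 0.576) / 4 = 1.19825
sigma = R_bar / d2 = 1.19825 / 2.326 = 0.51515477
Cp = (USL - LSL)/(6*sigma) = (109.9 - 96.7)/(6*0.51515477) = 4.2706
Cpu = (109.9 - 103.22)/(3*0.51515477) = 4.3223
Cpl = (103.22 - 96.7)/(3*0.51515477) = 4.2188
Cpk = min(Cpu, Cpl) = 4.2188

4.2188


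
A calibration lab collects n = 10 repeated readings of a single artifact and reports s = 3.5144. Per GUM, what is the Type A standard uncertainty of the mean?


u_A = s / sqrt(n)
u_A = 3.5144 / sqrt(10)
u_A = 3.5144 / 3.1622777
u_A = 1.1114

1.1114


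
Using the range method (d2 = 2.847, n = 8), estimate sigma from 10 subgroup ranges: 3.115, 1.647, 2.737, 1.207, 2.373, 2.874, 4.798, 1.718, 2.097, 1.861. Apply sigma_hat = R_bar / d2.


R_bar = (3.115 + 1.647 + 2.737 + 1.207 + 2.373 + 2.874 + 4.798 + 1.718 + 2.097 + 1.861) / 10
R_bar = 24.427 / 10 = 2.4427
sigma_hat = R_bar / d2 = 2.4427 / 2.847 = 0.8580

0.8580


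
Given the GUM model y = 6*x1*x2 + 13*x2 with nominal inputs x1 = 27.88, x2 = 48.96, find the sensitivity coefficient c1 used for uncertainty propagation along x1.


y = 6*x1*x2 + 13*x2
dy/dx1 = 6*x2
Evaluate at x2 = 48.96: c1 = 6 * 48.96
c1 = 293.7600

293.7600


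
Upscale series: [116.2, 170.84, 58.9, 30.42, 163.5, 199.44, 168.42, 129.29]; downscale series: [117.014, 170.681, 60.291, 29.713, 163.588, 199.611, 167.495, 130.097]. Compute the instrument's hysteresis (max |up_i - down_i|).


|116.2 - 117.014| = 0.8140
|170.84 - 170.681| = 0.1590
|58.9 - 60.291| = 1.3910
|30.42 - 29.713| = 0.7070
|163.5 - 163.588| = 0.0880
|199.44 - 199.611| = 0.1710
|168.42 - 167.495| = 0.9250
|129.29 - 130.097| = 0.8070
hysteresis = max(diffs) = 1.3910

1.3910


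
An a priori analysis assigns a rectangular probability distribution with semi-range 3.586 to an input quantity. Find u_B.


u_B = half_width / sqrt(3)
u_B = 3.586 / 1.7320508
u_B = 2.0704

2.0704


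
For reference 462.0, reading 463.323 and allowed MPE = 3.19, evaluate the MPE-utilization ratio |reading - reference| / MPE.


e = indication - reference = 463.323 - 462.0 = 1.3230
|e| = 1.3230
ratio = |e| / MPE = 1.3230 / 3.19
ratio = 0.4147

0.4147


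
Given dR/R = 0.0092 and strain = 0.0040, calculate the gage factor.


GF = (dR/R) / epsilon
= 0.0092 / 0.0040
= 2.3000

2.3000


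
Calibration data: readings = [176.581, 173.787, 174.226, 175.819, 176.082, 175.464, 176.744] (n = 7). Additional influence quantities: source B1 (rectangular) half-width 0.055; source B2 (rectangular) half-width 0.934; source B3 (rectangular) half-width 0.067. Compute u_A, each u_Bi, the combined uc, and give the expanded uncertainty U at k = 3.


mean = (176.581 + 173.787 + 174.226 + 175.819 + 176.082 + 175.464 + 176.744) / 7 = 175.529
s = sqrt(sum((x - mean)^2)/(n-1)) = 1.1335369
u_A = s / sqrt(n) = 1.1335369 / sqrt(7) = 0.42843668
u_B1 = 0.055 / sqrt(3) = 0.031754265
u_B2 = 0.934 / sqrt(3) = 0.53924515
u_B3 = 0.067 / sqrt(3) = 0.038682468
uc = sqrt(0.42843668^2 + 0.031754265^2 + 0.53924515^2 + 0.038682468^2) = 0.69054181
U = k * uc = 3 * 0.69054181
U = 2.0716

2.0716


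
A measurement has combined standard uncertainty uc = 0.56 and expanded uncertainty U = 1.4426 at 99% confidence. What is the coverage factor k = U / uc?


k = U / uc
k = 1.4426 / 0.56
k = 2.576

2.576


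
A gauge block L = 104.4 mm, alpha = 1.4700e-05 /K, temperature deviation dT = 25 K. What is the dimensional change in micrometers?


dL = L * alpha * dT
= 104.4 * 1.4700e-05 * 25
= 0.0383670 mm
dL_um = 0.0383670 * 1000 = 38.3670 um

38.3670


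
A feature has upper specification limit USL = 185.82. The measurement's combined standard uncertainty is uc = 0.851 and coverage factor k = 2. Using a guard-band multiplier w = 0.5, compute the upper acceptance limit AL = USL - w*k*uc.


U = k * uc = 2 * 0.851 = 1.702
guard band g = w * U = 0.5 * 1.702 = 0.851
AL = USL - g = 185.82 - 0.851
AL = 184.9690

184.9690


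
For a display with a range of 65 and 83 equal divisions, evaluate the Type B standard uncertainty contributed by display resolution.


resolution = range / divisions
resolution = 65 / 83 = 0.78313253
u_res = resolution / (2*sqrt(3))
u_res = 0.78313253 / 3.4641016
u_res = 0.2261

0.2261


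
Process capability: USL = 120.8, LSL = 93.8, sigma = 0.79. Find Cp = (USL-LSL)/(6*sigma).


Cp = (USL - LSL) / (6 * sigma)
= (120.8 - 93.8) / (6 * 0.79)
= 27.0000 / 4.7400
= 5.6962

5.6962


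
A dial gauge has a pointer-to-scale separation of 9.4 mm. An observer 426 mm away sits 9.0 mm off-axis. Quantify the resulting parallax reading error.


error = h * offset / d
= 9.4 * 9.0 / 426
= 0.1986

0.1986


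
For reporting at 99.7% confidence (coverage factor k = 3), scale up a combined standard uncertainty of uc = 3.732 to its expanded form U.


U = k * uc
U = 3 * 3.732
U = 11.1960

11.1960


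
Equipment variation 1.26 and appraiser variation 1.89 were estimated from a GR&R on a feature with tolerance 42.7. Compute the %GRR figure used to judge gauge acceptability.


GRR = sqrt(EV^2 + AV^2) = sqrt(1.26^2 + 1.89^2) = 2.2714973
%GRR = GRR / tol * 100 = 2.2714973 / 42.7 * 100
%GRR = 5.3197

5.3197


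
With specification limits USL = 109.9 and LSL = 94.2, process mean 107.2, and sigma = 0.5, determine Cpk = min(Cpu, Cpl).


Cpu = (USL - mean) / (3*sigma) = (109.9 - 107.2) / (3*0.5) = 1.8000
Cpl = (mean - LSL) / (3*sigma) = (107.2 - 94.2) / (3*0.5) = 8.6667
Cpk = min(Cpu, Cpl) = 1.8000

1.8000


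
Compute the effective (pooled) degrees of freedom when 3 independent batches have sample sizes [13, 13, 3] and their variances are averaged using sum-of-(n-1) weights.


nu = sum_i (n_i - 1)
nu = ((13 - 1) + (13 - 1) + (3 - 1))
nu = 12 + 12 + 2
nu = 26

26


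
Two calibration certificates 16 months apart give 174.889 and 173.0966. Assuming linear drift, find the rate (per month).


rate = (v2 - v1) / months
= (173.0966 - 174.889) / 16
= -1.7924 / 16
= -0.1120

-0.1120


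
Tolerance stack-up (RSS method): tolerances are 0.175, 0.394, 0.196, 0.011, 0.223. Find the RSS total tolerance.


RSS = sqrt(0.175^2 + 0.394^2 + 0.196^2 + 0.011^2 + 0.223^2)
= sqrt(0.274127)
= 0.5236

0.5236


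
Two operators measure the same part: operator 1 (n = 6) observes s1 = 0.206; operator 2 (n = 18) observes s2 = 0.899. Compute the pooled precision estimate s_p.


s_p = sqrt(((n1-1)*s1^2 + (n2-1)*s2^2) / (n1+n2-2))
numerator = (6-1)*0.206^2 + (18-1)*0.899^2 = 0.21218 + 13.739417 = 13.951597
denominator = 6 + 18 - 2 = 22
s_p^2 = 13.951597 / 22 = 0.6341635
s_p = sqrt(0.6341635) = 0.7963

0.7963


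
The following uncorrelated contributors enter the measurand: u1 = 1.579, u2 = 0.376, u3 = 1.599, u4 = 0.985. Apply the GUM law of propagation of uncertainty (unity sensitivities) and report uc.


uc = sqrt(1.579^2 + 0.376^2 + 1.599^2 + 0.985^2)
uc = sqrt(6.161643)
uc = 2.4823

2.4823


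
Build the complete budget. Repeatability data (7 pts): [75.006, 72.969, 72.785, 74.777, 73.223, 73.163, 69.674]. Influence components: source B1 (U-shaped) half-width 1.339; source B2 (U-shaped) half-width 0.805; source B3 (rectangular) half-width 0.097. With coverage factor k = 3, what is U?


mean = (75.006 + 72.969 + 72.785 + 74.777 + 73.223 + 73.163 + 69.674) / 7 = 73.08528571
s = sqrt(sum((x - mean)^2)/(n-1)) = 1.7472173
u_A = s / sqrt(n) = 1.7472173 / sqrt(7) = 0.66038607
u_B1 = 1.339 / sqrt(2) = 0.94681598
u_B2 = 0.805 / sqrt(2) = 0.56922096
u_B3 = 0.097 / sqrt(3) = 0.056002976
uc = sqrt(0.66038607^2 + 0.94681598^2 + 0.56922096^2 + 0.056002976^2) = 1.2883009
U = k * uc = 3 * 1.2883009
U = 3.8649

3.8649


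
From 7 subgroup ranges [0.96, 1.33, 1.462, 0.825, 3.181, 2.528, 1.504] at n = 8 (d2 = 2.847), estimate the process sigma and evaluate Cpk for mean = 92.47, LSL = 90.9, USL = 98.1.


R_bar = (0.96 + 1.33 + 1.462 + 0.825 + 3.181 + 2.528 + 1.504) / 7 = 1.6842857
sigma = R_bar / d2 = 1.6842857 / 2.847 = 0.59160018
Cp = (USL - LSL)/(6*sigma) = (98.1 - 90.9)/(6*0.59160018) = 2.0284
Cpu = (98.1 - 92.47)/(3*0.59160018) = 3.1722
Cpl = (92.47 - 90.9)/(3*0.59160018) = 0.8846
Cpk = min(Cpu, Cpl) = 0.8846

0.8846


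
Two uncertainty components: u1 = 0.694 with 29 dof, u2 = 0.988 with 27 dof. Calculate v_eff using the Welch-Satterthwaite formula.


uc = sqrt(u1^2 + u2^2) = sqrt(0.694^2 + 0.988^2) = 1.2073856
v_eff = uc^4 / (u1^4/v1 + u2^4/v2)
= 1.2073856^4 / (0.694^4/29 + 0.988^4/27)
= 2.1251225 / 0.043290081
v_eff = 49.0903

49.0903


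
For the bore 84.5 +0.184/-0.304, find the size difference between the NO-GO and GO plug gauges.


GO = nominal - lower_tol (smallest hole = maximum material condition)
GO = 84.5 - 0.304 = 84.196
NO-GO = nominal + upper_tol (largest hole = least material condition)
NO-GO = 84.5 + 0.184 = 84.684
spread = NO-GO - GO = 84.684 - 84.196 = 0.4880

0.4880


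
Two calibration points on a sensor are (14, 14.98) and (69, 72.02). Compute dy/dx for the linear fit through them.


slope = (y2 - y1) / (x2 - x1)
= (72.02 - 14.98) / (69 - 14)
= 57.0400 / 55
= 1.0371

1.0371


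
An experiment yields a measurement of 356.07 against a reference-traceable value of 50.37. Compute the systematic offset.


Systematic error = measured - true
= 356.07 - 50.37
= 305.7000

305.7000


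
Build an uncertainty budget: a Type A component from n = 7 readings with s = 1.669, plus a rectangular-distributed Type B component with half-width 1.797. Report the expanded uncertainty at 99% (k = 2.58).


u_A = s / sqrt(n) = 1.669 / sqrt(7) = 0.63082271
u_B = half_width / sqrt(3) = 1.797 / sqrt(3) = 1.0374984
uc = sqrt(u_A^2 + u_B^2) = sqrt(0.63082271^2 + 1.0374984^2) = 1.2142241
U = k * uc = 2.58 * 1.2142241
U = 3.1327

3.1327


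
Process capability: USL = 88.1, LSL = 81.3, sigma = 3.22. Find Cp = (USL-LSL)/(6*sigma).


Cp = (USL - LSL) / (6 * sigma)
= (88.1 - 81.3) / (6 * 3.22)
= 6.8000 / 19.3200
= 0.3520

0.3520


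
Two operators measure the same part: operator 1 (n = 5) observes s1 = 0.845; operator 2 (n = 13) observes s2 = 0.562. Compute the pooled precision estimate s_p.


s_p = sqrt(((n1-1)*s1^2 + (n2-1)*s2^2) / (n1+n2-2))
numerator = (5-1)*0.845^2 + (13-1)*0.562^2 = 2.8561 + 3.790128 = 6.646228
denominator = 5 + 13 - 2 = 16
s_p^2 = 6.646228 / 16 = 0.41538925
s_p = sqrt(0.41538925) = 0.6445

0.6445


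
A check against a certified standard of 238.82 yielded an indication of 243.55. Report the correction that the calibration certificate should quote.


Correction = standard - reading
= 238.82 - 243.55
= -4.7300

-4.7300


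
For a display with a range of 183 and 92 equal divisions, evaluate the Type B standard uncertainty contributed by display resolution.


resolution = range / divisions
resolution = 183 / 92 = 1.9891304
u_res = resolution / (2*sqrt(3))
u_res = 1.9891304 / 3.4641016
u_res = 0.5742

0.5742


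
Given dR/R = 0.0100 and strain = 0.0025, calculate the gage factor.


GF = (dR/R) / epsilon
= 0.0100 / 0.0025
= 4.0000

4.0000


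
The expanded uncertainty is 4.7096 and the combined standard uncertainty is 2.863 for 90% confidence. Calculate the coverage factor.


k = U / uc
k = 4.7096 / 2.863
k = 1.645

1.645


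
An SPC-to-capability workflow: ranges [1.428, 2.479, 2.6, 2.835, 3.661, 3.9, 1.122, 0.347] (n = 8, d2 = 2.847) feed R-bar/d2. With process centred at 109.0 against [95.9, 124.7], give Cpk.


R_bar = (1.428 + 2.479 + 2.6 + 2.835 + 3.661 + 3.9 + 1.122 + 0.347) / 8 = 2.2965
sigma = R_bar / d2 = 2.2965 / 2.847 = 0.80663857
Cp = (USL - LSL)/(6*sigma) = (124.7 - 95.9)/(6*0.80663857) = 5.9506
Cpu = (124.7 - 109.0)/(3*0.80663857) = 6.4878
Cpl = (109.0 - 95.9)/(3*0.80663857) = 5.4134
Cpk = min(Cpu, Cpl) = 5.4134

5.4134


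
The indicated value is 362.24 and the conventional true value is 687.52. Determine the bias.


Systematic error = measured - true
= 362.24 - 687.52
= -325.2800

-325.2800


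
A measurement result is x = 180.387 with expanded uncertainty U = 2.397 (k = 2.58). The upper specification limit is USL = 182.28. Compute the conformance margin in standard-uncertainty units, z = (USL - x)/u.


u = U / k = 2.397 / 2.58 = 0.92906977
margin = |USL - x| = |182.28 - 180.387| = 1.893
z = margin / u = 1.893 / 0.92906977
z = 2.0375

2.0375


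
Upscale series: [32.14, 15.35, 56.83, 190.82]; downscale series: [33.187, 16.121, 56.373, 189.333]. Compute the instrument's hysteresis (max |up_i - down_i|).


|32.14 - 33.187| = 1.0470
|15.35 - 16.121| = 0.7710
|56.83 - 56.373| = 0.4570
|190.82 - 189.333| = 1.4870
hysteresis = max(diffs) = 1.4870

1.4870


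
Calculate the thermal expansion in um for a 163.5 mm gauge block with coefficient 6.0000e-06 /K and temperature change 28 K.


dL = L * alpha * dT
= 163.5 * 6.0000e-06 * 28
= 0.0274680 mm
dL_um = 0.0274680 * 1000 = 27.4680 um

27.4680


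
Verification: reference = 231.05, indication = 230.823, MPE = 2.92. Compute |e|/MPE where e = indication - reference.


e = indication - reference = 230.823 - 231.05 = -0.2270
|e| = 0.2270
ratio = |e| / MPE = 0.2270 / 2.92
ratio = 0.0777

0.0777


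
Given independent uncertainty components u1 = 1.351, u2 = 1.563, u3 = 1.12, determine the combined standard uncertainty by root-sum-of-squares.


uc = sqrt(1.351^2 + 1.563^2 + 1.12^2)
uc = sqrt(5.52257)
uc = 2.3500

2.3500


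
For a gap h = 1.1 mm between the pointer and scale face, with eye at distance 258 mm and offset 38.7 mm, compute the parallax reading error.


error = h * offset / d
= 1.1 * 38.7 / 258
= 0.1650

0.1650


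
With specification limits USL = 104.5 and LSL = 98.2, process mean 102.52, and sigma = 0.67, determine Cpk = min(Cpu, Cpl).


Cpu = (USL - mean) / (3*sigma) = (104.5 - 102.52) / (3*0.67) = 0.9851
Cpl = (mean - LSL) / (3*sigma) = (102.52 - 98.2) / (3*0.67) = 2.1493
Cpk = min(Cpu, Cpl) = 0.9851

0.9851


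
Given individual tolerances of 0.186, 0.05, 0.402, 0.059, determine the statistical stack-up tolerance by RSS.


RSS = sqrt(0.186^2 + 0.05^2 + 0.402^2 + 0.059^2)
= sqrt(0.202181)
= 0.4496

0.4496


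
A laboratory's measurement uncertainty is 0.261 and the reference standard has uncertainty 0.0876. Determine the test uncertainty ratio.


TUR = u_lab / u_ref
= 0.261 / 0.0876
= 2.9795

2.9795


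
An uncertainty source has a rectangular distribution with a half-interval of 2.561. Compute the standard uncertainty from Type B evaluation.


u_B = half_width / sqrt(3)
u_B = 2.561 / 1.7320508
u_B = 1.4786

1.4786


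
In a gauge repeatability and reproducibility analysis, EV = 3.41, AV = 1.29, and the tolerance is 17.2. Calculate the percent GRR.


GRR = sqrt(EV^2 + AV^2) = sqrt(3.41^2 + 1.29^2) = 3.645847
%GRR = GRR / tol * 100 = 3.645847 / 17.2 * 100
%GRR = 21.1968

21.1968


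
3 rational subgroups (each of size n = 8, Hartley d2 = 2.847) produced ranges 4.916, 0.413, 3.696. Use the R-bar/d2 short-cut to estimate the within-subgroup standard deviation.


R_bar = (4.916 + 0.413 + 3.696) / 3
R_bar = 9.025 / 3 = 3.0083333
sigma_hat = R_bar / d2 = 3.0083333 / 2.847 = 1.0567

1.0567


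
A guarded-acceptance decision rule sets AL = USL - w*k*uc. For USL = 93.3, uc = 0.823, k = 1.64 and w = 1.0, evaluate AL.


U = k * uc = 1.64 * 0.823 = 1.34972
guard band g = w * U = 1.0 * 1.34972 = 1.34972
AL = USL - g = 93.3 - 1.34972
AL = 91.9503

91.9503


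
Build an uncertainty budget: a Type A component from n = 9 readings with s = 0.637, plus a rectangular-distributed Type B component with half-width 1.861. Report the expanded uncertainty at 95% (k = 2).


u_A = s / sqrt(n) = 0.637 / sqrt(9) = 0.21233333
u_B = half_width / sqrt(3) = 1.861 / sqrt(3) = 1.0744489
uc = sqrt(u_A^2 + u_B^2) = sqrt(0.21233333^2 + 1.0744489^2) = 1.0952287
U = k * uc = 2 * 1.0952287
U = 2.1905

2.1905


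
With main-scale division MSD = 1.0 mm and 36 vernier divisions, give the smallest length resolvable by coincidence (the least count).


LC = MSD / n_div
= 1.0 / 36
= 0.0278

0.0278


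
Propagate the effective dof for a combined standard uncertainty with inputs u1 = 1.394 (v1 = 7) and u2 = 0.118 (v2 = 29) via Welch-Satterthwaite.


uc = sqrt(u1^2 + u2^2) = sqrt(1.394^2 + 0.118^2) = 1.3989853
v_eff = uc^4 / (u1^4/v1 + u2^4/v2)
= 1.3989853^4 / (1.394^4/7 + 0.118^4/29)
= 3.8304748 / 0.53945899
v_eff = 7.1006

7.1006


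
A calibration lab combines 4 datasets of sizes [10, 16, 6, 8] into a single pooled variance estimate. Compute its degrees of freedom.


nu = sum_i (n_i - 1)
nu = ((10 - 1) + (16 - 1) + (6 - 1) + (8 - 1))
nu = 9 + 15 + 5 + 7
nu = 36

36


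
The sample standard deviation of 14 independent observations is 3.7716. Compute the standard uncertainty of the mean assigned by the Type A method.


u_A = s / sqrt(n)
u_A = 3.7716 / sqrt(14)
u_A = 3.7716 / 3.7416574
u_A = 1.0080

1.0080


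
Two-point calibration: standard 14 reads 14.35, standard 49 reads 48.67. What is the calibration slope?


slope = (y2 - y1) / (x2 - x1)
= (48.67 - 14.35) / (49 - 14)
= 34.3200 / 35
= 0.9806

0.9806


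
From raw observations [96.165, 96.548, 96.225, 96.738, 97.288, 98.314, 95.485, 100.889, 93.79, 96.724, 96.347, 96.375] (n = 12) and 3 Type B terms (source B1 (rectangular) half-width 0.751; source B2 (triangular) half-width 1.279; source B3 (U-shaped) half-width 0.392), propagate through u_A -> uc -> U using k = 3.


mean = (96.165 + 96.548 + 96.225 + 96.738 + 97.288 + 98.314 + 95.485 + 100.889 + 93.79 + 96.724 + 96.347 + 96.375) / 12 = 96.74066667
s = sqrt(sum((x - mean)^2)/(n-1)) = 1.6838848
u_A = s / sqrt(n) = 1.6838848 / sqrt(12) = 0.48609567
u_B1 = 0.751 / sqrt(3) = 0.43359005
u_B2 = 1.279 / sqrt(6) = 0.52214956
u_B3 = 0.392 / sqrt(2) = 0.27718586
uc = sqrt(0.48609567^2 + 0.43359005^2 + 0.52214956^2 + 0.27718586^2) = 0.87963714
U = k * uc = 3 * 0.87963714
U = 2.6389

2.6389


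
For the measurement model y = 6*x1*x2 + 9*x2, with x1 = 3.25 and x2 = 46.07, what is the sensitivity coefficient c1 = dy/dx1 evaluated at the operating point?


y = 6*x1*x2 + 9*x2
dy/dx1 = 6*x2
Evaluate at x2 = 46.07: c1 = 6 * 46.07
c1 = 276.4200

276.4200


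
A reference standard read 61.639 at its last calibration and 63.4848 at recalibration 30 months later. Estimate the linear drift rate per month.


rate = (v2 - v1) / months
= (63.4848 - 61.639) / 30
= 1.8458 / 30
= 0.0615

0.0615


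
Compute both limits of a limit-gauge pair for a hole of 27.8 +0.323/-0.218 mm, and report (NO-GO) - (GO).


GO = nominal - lower_tol (smallest hole = maximum material condition)
GO = 27.8 - 0.218 = 27.582
NO-GO = nominal + upper_tol (largest hole = least material condition)
NO-GO = 27.8 + 0.323 = 28.123
spread = NO-GO - GO = 28.123 - 27.582 = 0.5410

0.5410


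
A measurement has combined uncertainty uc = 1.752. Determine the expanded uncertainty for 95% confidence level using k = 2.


U = k * uc
U = 2 * 1.752
U = 3.5040

3.5040


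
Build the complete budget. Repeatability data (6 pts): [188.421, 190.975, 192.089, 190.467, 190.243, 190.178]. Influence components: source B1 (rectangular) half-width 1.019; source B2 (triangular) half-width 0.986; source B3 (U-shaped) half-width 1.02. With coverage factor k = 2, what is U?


mean = (188.421 + 190.975 + 192.089 + 190.467 + 190.243 + 190.178) / 6 = 190.3955
s = sqrt(sum((x - mean)^2)/(n-1)) = 1.1981726
u_A = s / sqrt(n) = 1.1981726 / sqrt(6) = 0.48915192
u_B1 = 1.019 / sqrt(3) = 0.58831992
u_B2 = 0.986 / sqrt(6) = 0.40253281
u_B3 = 1.02 / sqrt(2) = 0.72124892
uc = sqrt(0.48915192^2 + 0.58831992^2 + 0.40253281^2 + 0.72124892^2) = 1.1258875
U = k * uc = 2 * 1.1258875
U = 2.2518

2.2518


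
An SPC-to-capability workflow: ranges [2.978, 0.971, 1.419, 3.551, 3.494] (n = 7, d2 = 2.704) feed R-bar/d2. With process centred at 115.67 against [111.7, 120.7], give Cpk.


R_bar = (2.978 + 0.971 + 1.419 + 3.551 + 3.494) / 5 = 2.4826
sigma = R_bar / d2 = 2.4826 / 2.704 = 0.9181213
Cp = (USL - LSL)/(6*sigma) = (120.7 - 111.7)/(6*0.9181213) = 1.6338
Cpu = (120.7 - 115.67)/(3*0.9181213) = 1.8262
Cpl = (115.67 - 111.7)/(3*0.9181213) = 1.4413
Cpk = min(Cpu, Cpl) = 1.4413

1.4413
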